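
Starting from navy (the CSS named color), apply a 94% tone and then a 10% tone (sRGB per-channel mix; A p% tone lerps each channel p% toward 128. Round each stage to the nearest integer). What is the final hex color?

CSS navy is rgb(0, 0, 128).
A 94% tone moves each channel 94% toward 128:
  R: 0 + 0.94×(128−0) = 0 + 120.32 = 120.32 → 120
  G: 0 + 120.32 = 120.32 → 120
  B: 128 + 0 = 128 → 128
After the tone: rgb(120, 120, 128) = #787880.
Per channel, c → c + 0.1(128 − c):
  R: 120 + 0.8 = 120.8 → 121
  G: 120 + 0.1×(128−120) = 120 + 0.8 = 120.8 → 121
  B: 128 + 0.1×(128−128) = 128 + 0 = 128 → 128
rgb(121, 121, 128) = #797980.

#797980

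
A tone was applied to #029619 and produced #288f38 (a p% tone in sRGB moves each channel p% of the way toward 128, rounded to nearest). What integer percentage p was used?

#029619 is rgb(2, 150, 25); #288f38 is rgb(40, 143, 56).
On the R channel (widest range): 40 ≈ 2 + (p/100)(128 − 2), so p ≈ 100×(40 − 2)/(128 − 2) = 3800/126 = 30.16.
p = 30 reproduces all three channels after rounding.

30%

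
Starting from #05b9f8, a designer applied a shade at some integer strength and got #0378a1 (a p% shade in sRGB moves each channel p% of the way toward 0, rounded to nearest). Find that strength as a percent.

35%

#05b9f8 is rgb(5, 185, 248); #0378a1 is rgb(3, 120, 161).
On the B channel (widest range): 161 ≈ 248 + (p/100)(0 − 248), so p ≈ 100×(161 − 248)/(0 − 248) = -8700/-248 = 35.08.
p = 35 reproduces all three channels after rounding.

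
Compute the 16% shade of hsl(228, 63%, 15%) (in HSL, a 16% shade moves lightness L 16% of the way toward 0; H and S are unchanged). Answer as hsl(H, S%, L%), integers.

hsl(228, 63%, 13%)

L moves 16% from 15 toward 0: 15 − 2.4 = 12.6 → 13.
H and S are unchanged.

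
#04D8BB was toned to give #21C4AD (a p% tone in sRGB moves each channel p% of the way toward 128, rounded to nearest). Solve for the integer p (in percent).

#04D8BB is rgb(4, 216, 187); #21C4AD is rgb(33, 196, 173).
On the R channel (widest range): 33 ≈ 4 + (p/100)(128 − 4), so p ≈ 100×(33 − 4)/(128 − 4) = 2900/124 = 23.39.
p = 23 reproduces all three channels after rounding.

23%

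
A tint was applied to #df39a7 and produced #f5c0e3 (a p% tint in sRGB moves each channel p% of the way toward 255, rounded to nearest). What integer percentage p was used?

68%

#df39a7 is rgb(223, 57, 167); #f5c0e3 is rgb(245, 192, 227).
On the G channel (widest range): 192 ≈ 57 + (p/100)(255 − 57), so p ≈ 100×(192 − 57)/(255 − 57) = 13500/198 = 68.18.
p = 68 reproduces all three channels after rounding.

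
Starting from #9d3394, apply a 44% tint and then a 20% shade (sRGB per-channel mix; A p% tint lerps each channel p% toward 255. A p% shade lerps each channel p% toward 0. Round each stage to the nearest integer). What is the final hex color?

#9d3394 is rgb(157, 51, 148).
Per channel, c → c + 0.44(255 − c):
  R: 157 + 0.44×(255−157) = 157 + 43.12 = 200.12 → 200
  G: 51 + 0.44×(255−51) = 51 + 89.76 = 140.76 → 141
  B: 148 + 0.44×(255−148) = 148 + 47.08 = 195.08 → 195
After the tint: rgb(200, 141, 195) = #c88dc3.
A 20% shade moves each channel 20% toward 0:
  R: 200 + 0.2×(0−200) = 200 − 40 = 160 → 160
  G: 141 + 0.2×(0−141) = 141 − 28.2 = 112.8 → 113
  B: 195 − 39 = 156 → 156
rgb(160, 113, 156) = #a0719c.

#a0719c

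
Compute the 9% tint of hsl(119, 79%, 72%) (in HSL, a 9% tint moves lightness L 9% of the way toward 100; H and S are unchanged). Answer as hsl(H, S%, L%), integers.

hsl(119, 79%, 75%)

L moves 9% from 72 toward 100: 72 + 2.52 = 74.52 → 75.
H and S are unchanged.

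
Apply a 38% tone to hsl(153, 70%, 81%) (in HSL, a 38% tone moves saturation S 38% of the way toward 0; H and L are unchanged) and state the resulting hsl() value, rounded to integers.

S moves 38% from 70 toward 0: 70 − 26.6 = 43.4 → 43.
H and L are unchanged.

hsl(153, 43%, 81%)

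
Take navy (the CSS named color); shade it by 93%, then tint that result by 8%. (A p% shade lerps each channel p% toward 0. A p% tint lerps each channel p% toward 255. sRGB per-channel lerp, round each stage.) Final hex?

#14141D

CSS navy is rgb(0, 0, 128).
Per channel, c → c + 0.93(0 − c):
  R: 0 + 0.93×(0−0) = 0 + 0 = 0 → 0
  G: 0 + 0.93×(0−0) = 0 + 0 = 0 → 0
  B: 128 + 0.93×(0−128) = 128 − 119.04 = 8.96 → 9
After the shade: rgb(0, 0, 9) = #000009.
Lerp each channel 8% toward 255:
  R: 0 + 0.08×(255−0) = 0 + 20.4 = 20.4 → 20
  G: 0 + 0.08×(255−0) = 0 + 20.4 = 20.4 → 20
  B: 9 + 0.08×(255−9) = 9 + 19.68 = 28.68 → 29
rgb(20, 20, 29) = #14141D.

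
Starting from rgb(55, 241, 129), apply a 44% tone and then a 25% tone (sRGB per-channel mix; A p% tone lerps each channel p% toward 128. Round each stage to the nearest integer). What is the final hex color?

Per channel, c → c + 0.44(128 − c):
  R: 55 + 0.44×(128−55) = 55 + 32.12 = 87.12 → 87
  G: 241 − 49.72 = 191.28 → 191
  B: 129 − 0.44 = 128.56 → 129
After the tone: rgb(87, 191, 129) = #57bf81.
Lerp each channel 25% toward 128:
  R: 87 + 10.25 = 97.25 → 97
  G: 191 + 0.25×(128−191) = 191 − 15.75 = 175.25 → 175
  B: 129 + 0.25×(128−129) = 129 − 0.25 = 128.75 → 129
rgb(97, 175, 129) = #61af81.

#61af81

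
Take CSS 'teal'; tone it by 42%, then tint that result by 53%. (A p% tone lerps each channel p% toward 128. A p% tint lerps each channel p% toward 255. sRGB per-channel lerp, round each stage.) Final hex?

#A1C3C3

CSS teal is rgb(0, 128, 128).
Lerp each channel 42% toward 128:
  R: 0 + 53.76 = 53.76 → 54
  G: 128 + 0 = 128 → 128
  B: 128 + 0 = 128 → 128
After the tone: rgb(54, 128, 128) = #368080.
Per channel, c → c + 0.53(255 − c):
  R: 54 + 106.53 = 160.53 → 161
  G: 128 + 0.53×(255−128) = 128 + 67.31 = 195.31 → 195
  B: 128 + 67.31 = 195.31 → 195
rgb(161, 195, 195) = #A1C3C3.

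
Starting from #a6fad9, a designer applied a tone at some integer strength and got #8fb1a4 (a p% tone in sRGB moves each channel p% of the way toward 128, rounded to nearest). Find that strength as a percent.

60%

#a6fad9 is rgb(166, 250, 217); #8fb1a4 is rgb(143, 177, 164).
On the G channel (widest range): 177 ≈ 250 + (p/100)(128 − 250), so p ≈ 100×(177 − 250)/(128 − 250) = -7300/-122 = 59.84.
p = 60 reproduces all three channels after rounding.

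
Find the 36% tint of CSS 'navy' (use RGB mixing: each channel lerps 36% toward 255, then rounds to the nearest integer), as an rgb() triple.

CSS navy is rgb(0, 0, 128).
Lerp each channel 36% toward 255:
  R: 0 + 0.36×(255−0) = 0 + 91.8 = 91.8 → 92
  G: 0 + 0.36×(255−0) = 0 + 91.8 = 91.8 → 92
  B: 128 + 0.36×(255−128) = 128 + 45.72 = 173.72 → 174

rgb(92, 92, 174)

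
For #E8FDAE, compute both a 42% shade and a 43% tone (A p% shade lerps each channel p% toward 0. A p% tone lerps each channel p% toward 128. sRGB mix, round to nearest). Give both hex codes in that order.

#E8FDAE is rgb(232, 253, 174).
42% shade:
  R: 232 − 97.44 = 134.56 → 135
  G: 253 + 0.42×(0−253) = 253 − 106.26 = 146.74 → 147
  B: 174 + 0.42×(0−174) = 174 − 73.08 = 100.92 → 101
  → #879365
43% tone:
  R: 232 + 0.43×(128−232) = 232 − 44.72 = 187.28 → 187
  G: 253 + 0.43×(128−253) = 253 − 53.75 = 199.25 → 199
  B: 174 + 0.43×(128−174) = 174 − 19.78 = 154.22 → 154
  → #BBC79A

#879365, #BBC79A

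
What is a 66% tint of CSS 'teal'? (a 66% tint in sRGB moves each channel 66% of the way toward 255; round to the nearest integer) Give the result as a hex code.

CSS teal is rgb(0, 128, 128).
A 66% tint moves each channel 66% toward 255:
  R: 0 + 168.3 = 168.3 → 168
  G: 128 + 83.82 = 211.82 → 212
  B: 128 + 83.82 = 211.82 → 212
rgb(168, 212, 212) = #A8D4D4.

#A8D4D4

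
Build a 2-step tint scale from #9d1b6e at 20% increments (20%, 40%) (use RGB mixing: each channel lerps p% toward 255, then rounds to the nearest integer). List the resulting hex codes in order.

#9d1b6e is rgb(157, 27, 110).
20%: (157 + 19.6 = 176.6→177, 27 + 45.6 = 72.6→73, 110 + 29 = 139→139) → #b1498b
40%: (157 + 39.2 = 196.2→196, 27 + 91.2 = 118.2→118, 110 + 58 = 168→168) → #c476a8

#b1498b, #c476a8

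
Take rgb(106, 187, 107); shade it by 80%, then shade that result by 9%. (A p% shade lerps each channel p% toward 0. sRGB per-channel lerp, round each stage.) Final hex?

Per channel, c → c + 0.8(0 − c):
  R: 106 − 84.8 = 21.2 → 21
  G: 187 − 149.6 = 37.4 → 37
  B: 107 + 0.8×(0−107) = 107 − 85.6 = 21.4 → 21
After the shade: rgb(21, 37, 21) = #152515.
A 9% shade moves each channel 9% toward 0:
  R: 21 + 0.09×(0−21) = 21 − 1.89 = 19.11 → 19
  G: 37 + 0.09×(0−37) = 37 − 3.33 = 33.67 → 34
  B: 21 − 1.89 = 19.11 → 19
rgb(19, 34, 19) = #132213.

#132213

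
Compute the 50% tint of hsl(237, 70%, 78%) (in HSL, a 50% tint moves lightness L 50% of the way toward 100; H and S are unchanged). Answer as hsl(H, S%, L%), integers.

L moves 50% from 78 toward 100: 78 + 11 = 89 → 89.
H and S are unchanged.

hsl(237, 70%, 89%)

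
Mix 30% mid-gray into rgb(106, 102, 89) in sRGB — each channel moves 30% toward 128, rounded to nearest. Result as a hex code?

Lerp each channel 30% toward 128:
  R: 106 + 6.6 = 112.6 → 113
  G: 102 + 0.3×(128−102) = 102 + 7.8 = 109.8 → 110
  B: 89 + 0.3×(128−89) = 89 + 11.7 = 100.7 → 101
rgb(113, 110, 101) = #716e65.

#716e65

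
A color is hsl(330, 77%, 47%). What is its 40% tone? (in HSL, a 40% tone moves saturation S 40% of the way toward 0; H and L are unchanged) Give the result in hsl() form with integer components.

S moves 40% from 77 toward 0: 77 − 30.8 = 46.2 → 46.
H and L are unchanged.

hsl(330, 46%, 47%)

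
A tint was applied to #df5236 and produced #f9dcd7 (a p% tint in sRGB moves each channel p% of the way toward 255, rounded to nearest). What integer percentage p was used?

#df5236 is rgb(223, 82, 54); #f9dcd7 is rgb(249, 220, 215).
On the B channel (widest range): 215 ≈ 54 + (p/100)(255 − 54), so p ≈ 100×(215 − 54)/(255 − 54) = 16100/201 = 80.10.
p = 80 reproduces all three channels after rounding.

80%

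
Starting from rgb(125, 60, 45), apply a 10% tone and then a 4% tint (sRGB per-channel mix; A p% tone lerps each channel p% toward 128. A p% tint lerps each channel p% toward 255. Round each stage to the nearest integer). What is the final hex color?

#824b3d

Per channel, c → c + 0.1(128 − c):
  R: 125 + 0.1×(128−125) = 125 + 0.3 = 125.3 → 125
  G: 60 + 0.1×(128−60) = 60 + 6.8 = 66.8 → 67
  B: 45 + 0.1×(128−45) = 45 + 8.3 = 53.3 → 53
After the tone: rgb(125, 67, 53) = #7d4335.
Per channel, c → c + 0.04(255 − c):
  R: 125 + 0.04×(255−125) = 125 + 5.2 = 130.2 → 130
  G: 67 + 7.52 = 74.52 → 75
  B: 53 + 0.04×(255−53) = 53 + 8.08 = 61.08 → 61
rgb(130, 75, 61) = #824b3d.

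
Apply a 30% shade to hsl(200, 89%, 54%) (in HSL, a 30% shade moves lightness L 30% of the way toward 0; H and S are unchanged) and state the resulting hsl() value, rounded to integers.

L moves 30% from 54 toward 0: 54 − 16.2 = 37.8 → 38.
H and S are unchanged.

hsl(200, 89%, 38%)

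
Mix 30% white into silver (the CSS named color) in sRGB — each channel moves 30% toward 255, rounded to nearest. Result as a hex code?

CSS silver is rgb(192, 192, 192).
Per channel, c → c + 0.3(255 − c):
  R: 192 + 0.3×(255−192) = 192 + 18.9 = 210.9 → 211
  G: 192 + 18.9 = 210.9 → 211
  B: 192 + 18.9 = 210.9 → 211
rgb(211, 211, 211) = #D3D3D3.

#D3D3D3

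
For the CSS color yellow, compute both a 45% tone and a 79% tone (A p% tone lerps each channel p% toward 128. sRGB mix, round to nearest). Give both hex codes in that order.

CSS yellow is rgb(255, 255, 0).
45% tone:
  R: 255 + 0.45×(128−255) = 255 − 57.15 = 197.85 → 198
  G: 255 + 0.45×(128−255) = 255 − 57.15 = 197.85 → 198
  B: 0 + 57.6 = 57.6 → 58
  → #C6C63A
79% tone:
  R: 255 − 100.33 = 154.67 → 155
  G: 255 + 0.79×(128−255) = 255 − 100.33 = 154.67 → 155
  B: 0 + 0.79×(128−0) = 0 + 101.12 = 101.12 → 101
  → #9B9B65

#C6C63A, #9B9B65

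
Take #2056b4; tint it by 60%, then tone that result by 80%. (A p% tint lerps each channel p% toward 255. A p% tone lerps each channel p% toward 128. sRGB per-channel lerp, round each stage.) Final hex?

#2056b4 is rgb(32, 86, 180).
Per channel, c → c + 0.6(255 − c):
  R: 32 + 0.6×(255−32) = 32 + 133.8 = 165.8 → 166
  G: 86 + 101.4 = 187.4 → 187
  B: 180 + 45 = 225 → 225
After the tint: rgb(166, 187, 225) = #a6bbe1.
Lerp each channel 80% toward 128:
  R: 166 + 0.8×(128−166) = 166 − 30.4 = 135.6 → 136
  G: 187 + 0.8×(128−187) = 187 − 47.2 = 139.8 → 140
  B: 225 + 0.8×(128−225) = 225 − 77.6 = 147.4 → 147
rgb(136, 140, 147) = #888c93.

#888c93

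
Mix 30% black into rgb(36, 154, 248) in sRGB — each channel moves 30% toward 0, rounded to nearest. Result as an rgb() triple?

Per channel, c → c + 0.3(0 − c):
  R: 36 − 10.8 = 25.2 → 25
  G: 154 − 46.2 = 107.8 → 108
  B: 248 + 0.3×(0−248) = 248 − 74.4 = 173.6 → 174

rgb(25, 108, 174)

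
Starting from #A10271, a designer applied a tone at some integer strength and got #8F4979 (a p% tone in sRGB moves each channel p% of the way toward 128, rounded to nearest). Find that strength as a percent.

56%

#A10271 is rgb(161, 2, 113); #8F4979 is rgb(143, 73, 121).
On the G channel (widest range): 73 ≈ 2 + (p/100)(128 − 2), so p ≈ 100×(73 − 2)/(128 − 2) = 7100/126 = 56.35.
p = 56 reproduces all three channels after rounding.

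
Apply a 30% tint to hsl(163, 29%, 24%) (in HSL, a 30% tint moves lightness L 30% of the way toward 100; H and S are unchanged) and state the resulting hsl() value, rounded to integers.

hsl(163, 29%, 47%)

L moves 30% from 24 toward 100: 24 + 22.8 = 46.8 → 47.
H and S are unchanged.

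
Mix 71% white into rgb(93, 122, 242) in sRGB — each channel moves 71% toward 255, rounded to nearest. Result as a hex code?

Lerp each channel 71% toward 255:
  R: 93 + 0.71×(255−93) = 93 + 115.02 = 208.02 → 208
  G: 122 + 94.43 = 216.43 → 216
  B: 242 + 9.23 = 251.23 → 251
rgb(208, 216, 251) = #D0D8FB.

#D0D8FB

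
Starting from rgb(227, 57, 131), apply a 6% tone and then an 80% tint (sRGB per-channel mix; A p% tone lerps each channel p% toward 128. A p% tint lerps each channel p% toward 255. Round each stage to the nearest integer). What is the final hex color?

A 6% tone moves each channel 6% toward 128:
  R: 227 + 0.06×(128−227) = 227 − 5.94 = 221.06 → 221
  G: 57 + 0.06×(128−57) = 57 + 4.26 = 61.26 → 61
  B: 131 − 0.18 = 130.82 → 131
After the tone: rgb(221, 61, 131) = #DD3D83.
Lerp each channel 80% toward 255:
  R: 221 + 0.8×(255−221) = 221 + 27.2 = 248.2 → 248
  G: 61 + 155.2 = 216.2 → 216
  B: 131 + 0.8×(255−131) = 131 + 99.2 = 230.2 → 230
rgb(248, 216, 230) = #F8D8E6.

#F8D8E6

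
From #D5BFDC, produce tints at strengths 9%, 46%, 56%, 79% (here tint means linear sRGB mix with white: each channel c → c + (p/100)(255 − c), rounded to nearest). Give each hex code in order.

#D5BFDC is rgb(213, 191, 220).
9%: (213 + 3.78 = 216.78→217, 191 + 5.76 = 196.76→197, 220 + 3.15 = 223.15→223) → #D9C5DF
46%: (213 + 19.32 = 232.32→232, 191 + 29.44 = 220.44→220, 220 + 16.1 = 236.1→236) → #E8DCEC
56%: (213 + 23.52 = 236.52→237, 191 + 35.84 = 226.84→227, 220 + 19.6 = 239.6→240) → #EDE3F0
79%: (213 + 33.18 = 246.18→246, 191 + 50.56 = 241.56→242, 220 + 27.65 = 247.65→248) → #F6F2F8

#D9C5DF, #E8DCEC, #EDE3F0, #F6F2F8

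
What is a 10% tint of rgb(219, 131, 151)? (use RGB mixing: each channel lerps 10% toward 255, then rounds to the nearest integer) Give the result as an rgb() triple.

A 10% tint moves each channel 10% toward 255:
  R: 219 + 3.6 = 222.6 → 223
  G: 131 + 0.1×(255−131) = 131 + 12.4 = 143.4 → 143
  B: 151 + 10.4 = 161.4 → 161

rgb(223, 143, 161)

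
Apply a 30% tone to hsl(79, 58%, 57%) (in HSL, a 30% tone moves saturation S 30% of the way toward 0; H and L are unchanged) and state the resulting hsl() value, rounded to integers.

S moves 30% from 58 toward 0: 58 − 17.4 = 40.6 → 41.
H and L are unchanged.

hsl(79, 41%, 57%)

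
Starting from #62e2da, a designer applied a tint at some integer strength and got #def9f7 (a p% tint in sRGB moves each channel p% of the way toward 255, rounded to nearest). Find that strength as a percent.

#62e2da is rgb(98, 226, 218); #def9f7 is rgb(222, 249, 247).
On the R channel (widest range): 222 ≈ 98 + (p/100)(255 − 98), so p ≈ 100×(222 − 98)/(255 − 98) = 12400/157 = 78.98.
p = 79 reproduces all three channels after rounding.

79%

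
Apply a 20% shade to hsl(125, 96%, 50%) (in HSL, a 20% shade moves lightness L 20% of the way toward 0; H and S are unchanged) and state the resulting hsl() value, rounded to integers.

hsl(125, 96%, 40%)

L moves 20% from 50 toward 0: 50 − 10 = 40 → 40.
H and S are unchanged.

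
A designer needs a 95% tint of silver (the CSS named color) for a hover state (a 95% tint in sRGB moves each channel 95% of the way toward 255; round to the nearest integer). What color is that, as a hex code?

#fcfcfc

CSS silver is rgb(192, 192, 192).
Lerp each channel 95% toward 255:
  R: 192 + 59.85 = 251.85 → 252
  G: 192 + 0.95×(255−192) = 192 + 59.85 = 251.85 → 252
  B: 192 + 0.95×(255−192) = 192 + 59.85 = 251.85 → 252
rgb(252, 252, 252) = #fcfcfc.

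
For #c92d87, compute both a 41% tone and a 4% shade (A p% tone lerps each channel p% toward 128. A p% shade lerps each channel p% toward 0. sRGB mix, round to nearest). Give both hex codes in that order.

#c92d87 is rgb(201, 45, 135).
41% tone:
  R: 201 − 29.93 = 171.07 → 171
  G: 45 + 34.03 = 79.03 → 79
  B: 135 + 0.41×(128−135) = 135 − 2.87 = 132.13 → 132
  → #ab4f84
4% shade:
  R: 201 + 0.04×(0−201) = 201 − 8.04 = 192.96 → 193
  G: 45 − 1.8 = 43.2 → 43
  B: 135 + 0.04×(0−135) = 135 − 5.4 = 129.6 → 130
  → #c12b82

#ab4f84, #c12b82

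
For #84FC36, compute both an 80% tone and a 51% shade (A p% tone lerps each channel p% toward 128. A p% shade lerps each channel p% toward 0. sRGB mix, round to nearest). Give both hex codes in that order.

#84FC36 is rgb(132, 252, 54).
80% tone:
  R: 132 − 3.2 = 128.8 → 129
  G: 252 − 99.2 = 152.8 → 153
  B: 54 + 59.2 = 113.2 → 113
  → #819971
51% shade:
  R: 132 − 67.32 = 64.68 → 65
  G: 252 − 128.52 = 123.48 → 123
  B: 54 + 0.51×(0−54) = 54 − 27.54 = 26.46 → 26
  → #417B1A

#819971, #417B1A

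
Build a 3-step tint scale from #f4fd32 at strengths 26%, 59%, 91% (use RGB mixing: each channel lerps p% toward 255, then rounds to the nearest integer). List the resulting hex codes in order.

#f4fd32 is rgb(244, 253, 50).
26%: (244 + 2.86 = 246.86→247, 253 + 0.52 = 253.52→254, 50 + 53.3 = 103.3→103) → #f7fe67
59%: (244 + 6.49 = 250.49→250, 253 + 1.18 = 254.18→254, 50 + 120.95 = 170.95→171) → #fafeab
91%: (244 + 10.01 = 254.01→254, 253 + 1.82 = 254.82→255, 50 + 186.55 = 236.55→237) → #feffed

#f7fe67, #fafeab, #feffed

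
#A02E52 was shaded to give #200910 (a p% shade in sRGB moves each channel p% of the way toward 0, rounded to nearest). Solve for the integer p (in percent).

#A02E52 is rgb(160, 46, 82); #200910 is rgb(32, 9, 16).
On the R channel (widest range): 32 ≈ 160 + (p/100)(0 − 160), so p ≈ 100×(32 − 160)/(0 − 160) = -12800/-160 = 80.00.
p = 80 reproduces all three channels after rounding.

80%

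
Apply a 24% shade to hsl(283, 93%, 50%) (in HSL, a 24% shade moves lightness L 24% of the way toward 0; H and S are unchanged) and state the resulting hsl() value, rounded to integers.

L moves 24% from 50 toward 0: 50 − 12 = 38 → 38.
H and S are unchanged.

hsl(283, 93%, 38%)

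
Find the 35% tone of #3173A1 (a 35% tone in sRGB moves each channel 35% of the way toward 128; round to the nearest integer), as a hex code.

#4D7895

#3173A1 is rgb(49, 115, 161).
Per channel, c → c + 0.35(128 − c):
  R: 49 + 0.35×(128−49) = 49 + 27.65 = 76.65 → 77
  G: 115 + 4.55 = 119.55 → 120
  B: 161 + 0.35×(128−161) = 161 − 11.55 = 149.45 → 149
rgb(77, 120, 149) = #4D7895.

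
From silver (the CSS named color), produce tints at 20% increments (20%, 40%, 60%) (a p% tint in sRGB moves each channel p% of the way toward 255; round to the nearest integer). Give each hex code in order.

#CDCDCD, #D9D9D9, #E6E6E6

CSS silver is rgb(192, 192, 192).
20%: (192 + 12.6 = 204.6→205, 192 + 12.6 = 204.6→205, 192 + 12.6 = 204.6→205) → #CDCDCD
40%: (192 + 25.2 = 217.2→217, 192 + 25.2 = 217.2→217, 192 + 25.2 = 217.2→217) → #D9D9D9
60%: (192 + 37.8 = 229.8→230, 192 + 37.8 = 229.8→230, 192 + 37.8 = 229.8→230) → #E6E6E6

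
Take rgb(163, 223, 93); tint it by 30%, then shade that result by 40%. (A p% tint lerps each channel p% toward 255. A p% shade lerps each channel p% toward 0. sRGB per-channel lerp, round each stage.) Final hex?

#738c55

Per channel, c → c + 0.3(255 − c):
  R: 163 + 0.3×(255−163) = 163 + 27.6 = 190.6 → 191
  G: 223 + 9.6 = 232.6 → 233
  B: 93 + 0.3×(255−93) = 93 + 48.6 = 141.6 → 142
After the tint: rgb(191, 233, 142) = #bfe98e.
A 40% shade moves each channel 40% toward 0:
  R: 191 + 0.4×(0−191) = 191 − 76.4 = 114.6 → 115
  G: 233 − 93.2 = 139.8 → 140
  B: 142 + 0.4×(0−142) = 142 − 56.8 = 85.2 → 85
rgb(115, 140, 85) = #738c55.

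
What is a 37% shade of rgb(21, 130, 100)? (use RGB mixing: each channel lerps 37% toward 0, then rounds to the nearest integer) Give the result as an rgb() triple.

rgb(13, 82, 63)

Lerp each channel 37% toward 0:
  R: 21 + 0.37×(0−21) = 21 − 7.77 = 13.23 → 13
  G: 130 − 48.1 = 81.9 → 82
  B: 100 − 37 = 63 → 63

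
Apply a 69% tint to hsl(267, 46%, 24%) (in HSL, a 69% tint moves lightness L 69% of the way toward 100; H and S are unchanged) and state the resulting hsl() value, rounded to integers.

L moves 69% from 24 toward 100: 24 + 52.44 = 76.44 → 76.
H and S are unchanged.

hsl(267, 46%, 76%)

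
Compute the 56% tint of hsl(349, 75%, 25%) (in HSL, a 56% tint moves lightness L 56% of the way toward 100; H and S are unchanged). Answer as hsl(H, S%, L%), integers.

L moves 56% from 25 toward 100: 25 + 42 = 67 → 67.
H and S are unchanged.

hsl(349, 75%, 67%)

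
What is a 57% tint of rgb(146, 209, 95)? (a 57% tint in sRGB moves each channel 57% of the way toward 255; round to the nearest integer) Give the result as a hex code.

#D0EBBA

Lerp each channel 57% toward 255:
  R: 146 + 0.57×(255−146) = 146 + 62.13 = 208.13 → 208
  G: 209 + 0.57×(255−209) = 209 + 26.22 = 235.22 → 235
  B: 95 + 0.57×(255−95) = 95 + 91.2 = 186.2 → 186
rgb(208, 235, 186) = #D0EBBA.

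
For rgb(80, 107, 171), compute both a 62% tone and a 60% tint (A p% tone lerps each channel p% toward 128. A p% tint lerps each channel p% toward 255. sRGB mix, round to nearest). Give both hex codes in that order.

62% tone:
  R: 80 + 29.76 = 109.76 → 110
  G: 107 + 13.02 = 120.02 → 120
  B: 171 − 26.66 = 144.34 → 144
  → #6E7890
60% tint:
  R: 80 + 0.6×(255−80) = 80 + 105 = 185 → 185
  G: 107 + 0.6×(255−107) = 107 + 88.8 = 195.8 → 196
  B: 171 + 50.4 = 221.4 → 221
  → #B9C4DD

#6E7890, #B9C4DD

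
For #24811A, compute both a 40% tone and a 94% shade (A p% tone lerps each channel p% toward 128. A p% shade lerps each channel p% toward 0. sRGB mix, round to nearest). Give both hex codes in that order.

#498143, #020802

#24811A is rgb(36, 129, 26).
40% tone:
  R: 36 + 0.4×(128−36) = 36 + 36.8 = 72.8 → 73
  G: 129 − 0.4 = 128.6 → 129
  B: 26 + 0.4×(128−26) = 26 + 40.8 = 66.8 → 67
  → #498143
94% shade:
  R: 36 + 0.94×(0−36) = 36 − 33.84 = 2.16 → 2
  G: 129 − 121.26 = 7.74 → 8
  B: 26 − 24.44 = 1.56 → 2
  → #020802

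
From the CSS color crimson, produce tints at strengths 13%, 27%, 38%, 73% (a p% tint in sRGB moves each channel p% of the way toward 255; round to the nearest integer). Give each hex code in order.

#E13355, #E55371, #E96D86, #F6C0CA

CSS crimson is rgb(220, 20, 60).
13%: (220 + 4.55 = 224.55→225, 20 + 30.55 = 50.55→51, 60 + 25.35 = 85.35→85) → #E13355
27%: (220 + 9.45 = 229.45→229, 20 + 63.45 = 83.45→83, 60 + 52.65 = 112.65→113) → #E55371
38%: (220 + 13.3 = 233.3→233, 20 + 89.3 = 109.3→109, 60 + 74.1 = 134.1→134) → #E96D86
73%: (220 + 25.55 = 245.55→246, 20 + 171.55 = 191.55→192, 60 + 142.35 = 202.35→202) → #F6C0CA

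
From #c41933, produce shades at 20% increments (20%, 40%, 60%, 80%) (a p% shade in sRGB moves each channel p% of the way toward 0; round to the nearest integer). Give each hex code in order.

#9d1429, #760f1f, #4e0a14, #27050a

#c41933 is rgb(196, 25, 51).
20%: (196 − 39.2 = 156.8→157, 25 − 5 = 20→20, 51 − 10.2 = 40.8→41) → #9d1429
40%: (196 − 78.4 = 117.6→118, 25 − 10 = 15→15, 51 − 20.4 = 30.6→31) → #760f1f
60%: (196 − 117.6 = 78.4→78, 25 − 15 = 10→10, 51 − 30.6 = 20.4→20) → #4e0a14
80%: (196 − 156.8 = 39.2→39, 25 − 20 = 5→5, 51 − 40.8 = 10.2→10) → #27050a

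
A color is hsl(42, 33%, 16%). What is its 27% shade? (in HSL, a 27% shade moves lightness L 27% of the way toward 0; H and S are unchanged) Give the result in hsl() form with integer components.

L moves 27% from 16 toward 0: 16 − 4.32 = 11.68 → 12.
H and S are unchanged.

hsl(42, 33%, 12%)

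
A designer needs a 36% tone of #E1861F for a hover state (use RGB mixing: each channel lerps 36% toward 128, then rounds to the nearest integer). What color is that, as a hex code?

#BE8442

#E1861F is rgb(225, 134, 31).
Per channel, c → c + 0.36(128 − c):
  R: 225 + 0.36×(128−225) = 225 − 34.92 = 190.08 → 190
  G: 134 − 2.16 = 131.84 → 132
  B: 31 + 34.92 = 65.92 → 66
rgb(190, 132, 66) = #BE8442.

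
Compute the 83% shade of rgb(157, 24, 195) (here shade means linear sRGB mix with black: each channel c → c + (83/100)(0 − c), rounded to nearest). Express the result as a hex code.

#1b0421

Lerp each channel 83% toward 0:
  R: 157 − 130.31 = 26.69 → 27
  G: 24 + 0.83×(0−24) = 24 − 19.92 = 4.08 → 4
  B: 195 + 0.83×(0−195) = 195 − 161.85 = 33.15 → 33
rgb(27, 4, 33) = #1b0421.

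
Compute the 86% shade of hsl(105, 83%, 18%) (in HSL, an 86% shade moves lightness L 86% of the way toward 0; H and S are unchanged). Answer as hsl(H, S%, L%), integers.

L moves 86% from 18 toward 0: 18 − 15.48 = 2.52 → 3.
H and S are unchanged.

hsl(105, 83%, 3%)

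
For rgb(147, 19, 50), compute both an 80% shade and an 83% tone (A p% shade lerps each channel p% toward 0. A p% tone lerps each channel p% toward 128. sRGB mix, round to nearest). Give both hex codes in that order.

80% shade:
  R: 147 + 0.8×(0−147) = 147 − 117.6 = 29.4 → 29
  G: 19 − 15.2 = 3.8 → 4
  B: 50 − 40 = 10 → 10
  → #1D040A
83% tone:
  R: 147 + 0.83×(128−147) = 147 − 15.77 = 131.23 → 131
  G: 19 + 90.47 = 109.47 → 109
  B: 50 + 0.83×(128−50) = 50 + 64.74 = 114.74 → 115
  → #836D73

#1D040A, #836D73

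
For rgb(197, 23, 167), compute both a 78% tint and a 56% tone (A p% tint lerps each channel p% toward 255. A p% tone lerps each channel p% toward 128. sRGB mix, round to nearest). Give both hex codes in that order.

#f2ccec, #9e5291

78% tint:
  R: 197 + 45.24 = 242.24 → 242
  G: 23 + 180.96 = 203.96 → 204
  B: 167 + 0.78×(255−167) = 167 + 68.64 = 235.64 → 236
  → #f2ccec
56% tone:
  R: 197 − 38.64 = 158.36 → 158
  G: 23 + 58.8 = 81.8 → 82
  B: 167 + 0.56×(128−167) = 167 − 21.84 = 145.16 → 145
  → #9e5291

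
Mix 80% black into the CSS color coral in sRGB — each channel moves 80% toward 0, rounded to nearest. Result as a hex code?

CSS coral is rgb(255, 127, 80).
Per channel, c → c + 0.8(0 − c):
  R: 255 − 204 = 51 → 51
  G: 127 + 0.8×(0−127) = 127 − 101.6 = 25.4 → 25
  B: 80 + 0.8×(0−80) = 80 − 64 = 16 → 16
rgb(51, 25, 16) = #331910.

#331910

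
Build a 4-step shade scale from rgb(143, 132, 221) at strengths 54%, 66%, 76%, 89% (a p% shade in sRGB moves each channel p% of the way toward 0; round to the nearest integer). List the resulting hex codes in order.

#423d66, #312d4b, #222035, #100f18

54%: (143 − 77.22 = 65.78→66, 132 − 71.28 = 60.72→61, 221 − 119.34 = 101.66→102) → #423d66
66%: (143 − 94.38 = 48.62→49, 132 − 87.12 = 44.88→45, 221 − 145.86 = 75.14→75) → #312d4b
76%: (143 − 108.68 = 34.32→34, 132 − 100.32 = 31.68→32, 221 − 167.96 = 53.04→53) → #222035
89%: (143 − 127.27 = 15.73→16, 132 − 117.48 = 14.52→15, 221 − 196.69 = 24.31→24) → #100f18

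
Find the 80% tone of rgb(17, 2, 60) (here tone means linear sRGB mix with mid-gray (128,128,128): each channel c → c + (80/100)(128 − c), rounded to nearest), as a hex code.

Per channel, c → c + 0.8(128 − c):
  R: 17 + 88.8 = 105.8 → 106
  G: 2 + 100.8 = 102.8 → 103
  B: 60 + 0.8×(128−60) = 60 + 54.4 = 114.4 → 114
rgb(106, 103, 114) = #6A6772.

#6A6772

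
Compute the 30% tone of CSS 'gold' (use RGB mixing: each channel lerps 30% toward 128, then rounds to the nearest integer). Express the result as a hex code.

#D9BD26

CSS gold is rgb(255, 215, 0).
Per channel, c → c + 0.3(128 − c):
  R: 255 + 0.3×(128−255) = 255 − 38.1 = 216.9 → 217
  G: 215 + 0.3×(128−215) = 215 − 26.1 = 188.9 → 189
  B: 0 + 38.4 = 38.4 → 38
rgb(217, 189, 38) = #D9BD26.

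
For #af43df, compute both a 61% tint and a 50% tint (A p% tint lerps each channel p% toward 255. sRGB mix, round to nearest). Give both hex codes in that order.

#af43df is rgb(175, 67, 223).
61% tint:
  R: 175 + 0.61×(255−175) = 175 + 48.8 = 223.8 → 224
  G: 67 + 114.68 = 181.68 → 182
  B: 223 + 0.61×(255−223) = 223 + 19.52 = 242.52 → 243
  → #e0b6f3
50% tint:
  R: 175 + 0.5×(255−175) = 175 + 40 = 215 → 215
  G: 67 + 94 = 161 → 161
  B: 223 + 0.5×(255−223) = 223 + 16 = 239 → 239
  → #d7a1ef

#e0b6f3, #d7a1ef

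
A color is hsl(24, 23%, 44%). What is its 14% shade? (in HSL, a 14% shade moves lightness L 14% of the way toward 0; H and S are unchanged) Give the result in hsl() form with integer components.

hsl(24, 23%, 38%)

L moves 14% from 44 toward 0: 44 − 6.16 = 37.84 → 38.
H and S are unchanged.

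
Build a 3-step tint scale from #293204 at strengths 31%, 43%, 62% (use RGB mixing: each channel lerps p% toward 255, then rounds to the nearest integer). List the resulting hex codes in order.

#6B7252, #858A70, #AEB1A0

#293204 is rgb(41, 50, 4).
31%: (41 + 66.34 = 107.34→107, 50 + 63.55 = 113.55→114, 4 + 77.81 = 81.81→82) → #6B7252
43%: (41 + 92.02 = 133.02→133, 50 + 88.15 = 138.15→138, 4 + 107.93 = 111.93→112) → #858A70
62%: (41 + 132.68 = 173.68→174, 50 + 127.1 = 177.1→177, 4 + 155.62 = 159.62→160) → #AEB1A0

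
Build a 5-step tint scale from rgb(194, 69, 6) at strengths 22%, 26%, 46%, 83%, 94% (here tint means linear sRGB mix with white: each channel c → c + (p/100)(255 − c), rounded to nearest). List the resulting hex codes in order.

22%: (194 + 13.42 = 207.42→207, 69 + 40.92 = 109.92→110, 6 + 54.78 = 60.78→61) → #cf6e3d
26%: (194 + 15.86 = 209.86→210, 69 + 48.36 = 117.36→117, 6 + 64.74 = 70.74→71) → #d27547
46%: (194 + 28.06 = 222.06→222, 69 + 85.56 = 154.56→155, 6 + 114.54 = 120.54→121) → #de9b79
83%: (194 + 50.63 = 244.63→245, 69 + 154.38 = 223.38→223, 6 + 206.67 = 212.67→213) → #f5dfd5
94%: (194 + 57.34 = 251.34→251, 69 + 174.84 = 243.84→244, 6 + 234.06 = 240.06→240) → #fbf4f0

#cf6e3d, #d27547, #de9b79, #f5dfd5, #fbf4f0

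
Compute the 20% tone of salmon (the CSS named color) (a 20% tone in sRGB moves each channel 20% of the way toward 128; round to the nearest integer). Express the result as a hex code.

#E28075

CSS salmon is rgb(250, 128, 114).
A 20% tone moves each channel 20% toward 128:
  R: 250 + 0.2×(128−250) = 250 − 24.4 = 225.6 → 226
  G: 128 + 0.2×(128−128) = 128 + 0 = 128 → 128
  B: 114 + 2.8 = 116.8 → 117
rgb(226, 128, 117) = #E28075.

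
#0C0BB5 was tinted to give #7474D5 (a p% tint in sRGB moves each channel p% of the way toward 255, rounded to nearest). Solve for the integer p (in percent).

#0C0BB5 is rgb(12, 11, 181); #7474D5 is rgb(116, 116, 213).
On the G channel (widest range): 116 ≈ 11 + (p/100)(255 − 11), so p ≈ 100×(116 − 11)/(255 − 11) = 10500/244 = 43.03.
p = 43 reproduces all three channels after rounding.

43%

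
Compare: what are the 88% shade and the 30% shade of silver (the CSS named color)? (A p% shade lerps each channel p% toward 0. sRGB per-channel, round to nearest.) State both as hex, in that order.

CSS silver is rgb(192, 192, 192).
88% shade:
  R: 192 − 168.96 = 23.04 → 23
  G: 192 + 0.88×(0−192) = 192 − 168.96 = 23.04 → 23
  B: 192 − 168.96 = 23.04 → 23
  → #171717
30% shade:
  R: 192 − 57.6 = 134.4 → 134
  G: 192 − 57.6 = 134.4 → 134
  B: 192 − 57.6 = 134.4 → 134
  → #868686

#171717, #868686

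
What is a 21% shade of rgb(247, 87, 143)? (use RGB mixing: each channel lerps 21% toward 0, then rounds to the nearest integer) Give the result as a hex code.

#C34571

Lerp each channel 21% toward 0:
  R: 247 + 0.21×(0−247) = 247 − 51.87 = 195.13 → 195
  G: 87 + 0.21×(0−87) = 87 − 18.27 = 68.73 → 69
  B: 143 − 30.03 = 112.97 → 113
rgb(195, 69, 113) = #C34571.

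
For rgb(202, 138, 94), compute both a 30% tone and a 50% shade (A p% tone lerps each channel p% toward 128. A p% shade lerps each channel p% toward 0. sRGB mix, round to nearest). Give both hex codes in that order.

30% tone:
  R: 202 + 0.3×(128−202) = 202 − 22.2 = 179.8 → 180
  G: 138 + 0.3×(128−138) = 138 − 3 = 135 → 135
  B: 94 + 0.3×(128−94) = 94 + 10.2 = 104.2 → 104
  → #B48768
50% shade:
  R: 202 + 0.5×(0−202) = 202 − 101 = 101 → 101
  G: 138 + 0.5×(0−138) = 138 − 69 = 69 → 69
  B: 94 − 47 = 47 → 47
  → #65452F

#B48768, #65452F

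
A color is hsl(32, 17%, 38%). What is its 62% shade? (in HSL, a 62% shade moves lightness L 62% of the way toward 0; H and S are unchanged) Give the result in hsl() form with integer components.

L moves 62% from 38 toward 0: 38 − 23.56 = 14.44 → 14.
H and S are unchanged.

hsl(32, 17%, 14%)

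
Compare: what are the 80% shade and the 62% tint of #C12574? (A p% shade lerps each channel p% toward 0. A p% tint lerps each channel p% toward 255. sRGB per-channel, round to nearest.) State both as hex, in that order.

#C12574 is rgb(193, 37, 116).
80% shade:
  R: 193 − 154.4 = 38.6 → 39
  G: 37 + 0.8×(0−37) = 37 − 29.6 = 7.4 → 7
  B: 116 + 0.8×(0−116) = 116 − 92.8 = 23.2 → 23
  → #270717
62% tint:
  R: 193 + 0.62×(255−193) = 193 + 38.44 = 231.44 → 231
  G: 37 + 135.16 = 172.16 → 172
  B: 116 + 86.18 = 202.18 → 202
  → #E7ACCA

#270717, #E7ACCA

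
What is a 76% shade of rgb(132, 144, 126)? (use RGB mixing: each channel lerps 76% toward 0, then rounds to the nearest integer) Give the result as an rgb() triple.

A 76% shade moves each channel 76% toward 0:
  R: 132 + 0.76×(0−132) = 132 − 100.32 = 31.68 → 32
  G: 144 − 109.44 = 34.56 → 35
  B: 126 + 0.76×(0−126) = 126 − 95.76 = 30.24 → 30

rgb(32, 35, 30)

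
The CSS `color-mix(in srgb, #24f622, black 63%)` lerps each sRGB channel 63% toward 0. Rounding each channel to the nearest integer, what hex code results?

#24f622 is rgb(36, 246, 34).
Per channel, c → c + 0.63(0 − c):
  R: 36 − 22.68 = 13.32 → 13
  G: 246 + 0.63×(0−246) = 246 − 154.98 = 91.02 → 91
  B: 34 + 0.63×(0−34) = 34 − 21.42 = 12.58 → 13
rgb(13, 91, 13) = #0d5b0d.

#0d5b0d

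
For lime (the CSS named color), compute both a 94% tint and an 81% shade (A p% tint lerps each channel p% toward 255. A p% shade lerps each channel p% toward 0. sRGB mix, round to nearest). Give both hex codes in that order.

CSS lime is rgb(0, 255, 0).
94% tint:
  R: 0 + 0.94×(255−0) = 0 + 239.7 = 239.7 → 240
  G: 255 + 0.94×(255−255) = 255 + 0 = 255 → 255
  B: 0 + 239.7 = 239.7 → 240
  → #f0fff0
81% shade:
  R: 0 + 0 = 0 → 0
  G: 255 + 0.81×(0−255) = 255 − 206.55 = 48.45 → 48
  B: 0 + 0 = 0 → 0
  → #003000

#f0fff0, #003000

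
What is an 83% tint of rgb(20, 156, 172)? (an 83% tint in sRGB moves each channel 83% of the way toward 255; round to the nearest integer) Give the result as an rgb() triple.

Per channel, c → c + 0.83(255 − c):
  R: 20 + 195.05 = 215.05 → 215
  G: 156 + 82.17 = 238.17 → 238
  B: 172 + 68.89 = 240.89 → 241

rgb(215, 238, 241)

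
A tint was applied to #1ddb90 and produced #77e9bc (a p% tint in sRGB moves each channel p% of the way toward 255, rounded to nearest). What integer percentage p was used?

40%

#1ddb90 is rgb(29, 219, 144); #77e9bc is rgb(119, 233, 188).
On the R channel (widest range): 119 ≈ 29 + (p/100)(255 − 29), so p ≈ 100×(119 − 29)/(255 − 29) = 9000/226 = 39.82.
p = 40 reproduces all three channels after rounding.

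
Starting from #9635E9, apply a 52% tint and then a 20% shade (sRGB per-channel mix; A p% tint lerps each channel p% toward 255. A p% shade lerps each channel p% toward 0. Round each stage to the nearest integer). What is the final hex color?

#A47EC3

#9635E9 is rgb(150, 53, 233).
A 52% tint moves each channel 52% toward 255:
  R: 150 + 0.52×(255−150) = 150 + 54.6 = 204.6 → 205
  G: 53 + 105.04 = 158.04 → 158
  B: 233 + 0.52×(255−233) = 233 + 11.44 = 244.44 → 244
After the tint: rgb(205, 158, 244) = #CD9EF4.
A 20% shade moves each channel 20% toward 0:
  R: 205 + 0.2×(0−205) = 205 − 41 = 164 → 164
  G: 158 − 31.6 = 126.4 → 126
  B: 244 + 0.2×(0−244) = 244 − 48.8 = 195.2 → 195
rgb(164, 126, 195) = #A47EC3.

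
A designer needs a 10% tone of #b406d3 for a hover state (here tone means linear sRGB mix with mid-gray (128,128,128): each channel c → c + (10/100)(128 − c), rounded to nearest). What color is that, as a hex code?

#b406d3 is rgb(180, 6, 211).
Lerp each channel 10% toward 128:
  R: 180 + 0.1×(128−180) = 180 − 5.2 = 174.8 → 175
  G: 6 + 0.1×(128−6) = 6 + 12.2 = 18.2 → 18
  B: 211 + 0.1×(128−211) = 211 − 8.3 = 202.7 → 203
rgb(175, 18, 203) = #af12cb.

#af12cb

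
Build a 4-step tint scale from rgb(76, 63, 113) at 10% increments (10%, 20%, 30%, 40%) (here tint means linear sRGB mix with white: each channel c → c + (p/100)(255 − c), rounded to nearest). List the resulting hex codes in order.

10%: (76 + 17.9 = 93.9→94, 63 + 19.2 = 82.2→82, 113 + 14.2 = 127.2→127) → #5E527F
20%: (76 + 35.8 = 111.8→112, 63 + 38.4 = 101.4→101, 113 + 28.4 = 141.4→141) → #70658D
30%: (76 + 53.7 = 129.7→130, 63 + 57.6 = 120.6→121, 113 + 42.6 = 155.6→156) → #82799C
40%: (76 + 71.6 = 147.6→148, 63 + 76.8 = 139.8→140, 113 + 56.8 = 169.8→170) → #948CAA

#5E527F, #70658D, #82799C, #948CAA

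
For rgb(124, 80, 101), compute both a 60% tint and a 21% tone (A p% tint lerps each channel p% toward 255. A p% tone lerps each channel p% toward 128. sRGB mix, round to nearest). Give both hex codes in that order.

60% tint:
  R: 124 + 0.6×(255−124) = 124 + 78.6 = 202.6 → 203
  G: 80 + 0.6×(255−80) = 80 + 105 = 185 → 185
  B: 101 + 0.6×(255−101) = 101 + 92.4 = 193.4 → 193
  → #cbb9c1
21% tone:
  R: 124 + 0.21×(128−124) = 124 + 0.84 = 124.84 → 125
  G: 80 + 0.21×(128−80) = 80 + 10.08 = 90.08 → 90
  B: 101 + 0.21×(128−101) = 101 + 5.67 = 106.67 → 107
  → #7d5a6b

#cbb9c1, #7d5a6b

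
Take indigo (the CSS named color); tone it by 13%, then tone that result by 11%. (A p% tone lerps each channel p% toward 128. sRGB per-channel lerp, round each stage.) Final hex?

#571D82

CSS indigo is rgb(75, 0, 130).
A 13% tone moves each channel 13% toward 128:
  R: 75 + 0.13×(128−75) = 75 + 6.89 = 81.89 → 82
  G: 0 + 16.64 = 16.64 → 17
  B: 130 + 0.13×(128−130) = 130 − 0.26 = 129.74 → 130
After the tone: rgb(82, 17, 130) = #521182.
An 11% tone moves each channel 11% toward 128:
  R: 82 + 0.11×(128−82) = 82 + 5.06 = 87.06 → 87
  G: 17 + 12.21 = 29.21 → 29
  B: 130 + 0.11×(128−130) = 130 − 0.22 = 129.78 → 130
rgb(87, 29, 130) = #571D82.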